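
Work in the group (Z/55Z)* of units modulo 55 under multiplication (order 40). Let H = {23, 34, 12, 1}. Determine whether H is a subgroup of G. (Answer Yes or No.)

Yes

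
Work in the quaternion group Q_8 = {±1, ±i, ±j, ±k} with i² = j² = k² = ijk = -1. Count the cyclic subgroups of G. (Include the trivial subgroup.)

A cyclic subgroup of order d is generated by each of its φ(d) elements of order d, so the cyclic subgroups of order d number (#elements of order d)/φ(d).
Cyclic subgroups by order — order 1: 1; order 2: 1; order 4: 3.
Total: 5.

5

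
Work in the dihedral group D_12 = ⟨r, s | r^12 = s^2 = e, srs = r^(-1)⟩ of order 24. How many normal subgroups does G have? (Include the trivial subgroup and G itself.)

G has 34 subgroups. Checking conjugation-invariance by order — order 1: 1/1 normal; order 2: 1/13 normal; order 3: 1/1 normal; order 4: 1/7 normal; order 6: 1/5 normal; order 8: 0/3 normal; order 12: 3/3 normal; order 24: 1/1 normal.
Total normal subgroups: 9.

9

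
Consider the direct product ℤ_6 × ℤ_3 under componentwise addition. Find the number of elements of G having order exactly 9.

An element (a,b) has order lcm(ord(a), ord(b)); count pairs with lcm equal to 9.
Enumerating gives 0 such elements.

0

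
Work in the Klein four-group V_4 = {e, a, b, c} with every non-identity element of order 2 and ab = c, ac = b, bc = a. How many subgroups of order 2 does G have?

|G| = 4 and 2 | 4, so subgroups of order 2 are possible by Lagrange.
The subgroups of order 2 are: {e, a}; {e, b}; {e, c}.
So G has 3 subgroups of order 2.

3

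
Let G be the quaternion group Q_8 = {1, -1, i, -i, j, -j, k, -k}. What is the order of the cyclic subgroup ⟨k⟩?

4

Computing powers of k: the smallest k with (k)^k = e is k = 4.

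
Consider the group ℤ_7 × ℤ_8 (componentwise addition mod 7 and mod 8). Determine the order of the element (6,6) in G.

28

The order of (6,6) in Z_7 × Z_8 is lcm(ord(6) in Z_7, ord(6) in Z_8).
ord(6) = 7 and ord(6) = 4, so |⟨(6,6)⟩| = lcm(7, 4) = 28.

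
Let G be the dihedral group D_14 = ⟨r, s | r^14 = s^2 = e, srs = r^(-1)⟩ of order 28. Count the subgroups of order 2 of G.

15

|G| = 28 and 2 | 28, so subgroups of order 2 are possible by Lagrange.
The subgroups of order 2 are: {e, r^10s}; {e, r^11s}; {e, r^12s}; {e, r^13s}; … (15 in all).
So G has 15 subgroups of order 2.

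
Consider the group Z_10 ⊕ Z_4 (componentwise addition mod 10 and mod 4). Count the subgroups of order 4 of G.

3

|G| = 40 and 4 | 40, so subgroups of order 4 are possible by Lagrange.
The subgroups of order 4 are: {(0,0), (0,1), (0,2), (0,3)}; {(0,0), (0,2), (5,0), (5,2)}; {(0,0), (0,2), (5,1), (5,3)}.
So G has 3 subgroups of order 4.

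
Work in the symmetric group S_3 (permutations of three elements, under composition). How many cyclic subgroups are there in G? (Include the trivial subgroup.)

5

A cyclic subgroup of order d is generated by each of its φ(d) elements of order d, so the cyclic subgroups of order d number (#elements of order d)/φ(d).
Cyclic subgroups by order — order 1: 1; order 2: 3; order 3: 1.
Total: 5.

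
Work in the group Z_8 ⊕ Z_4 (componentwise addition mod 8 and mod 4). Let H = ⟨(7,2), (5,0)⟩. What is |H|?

16

|⟨(7,2)⟩| = 8 and |⟨(5,0)⟩| = 8, so |H| is a multiple of lcm(8, 8) = 8 and divides |G| = 32.
Closing under the operation: H = {(0,0), (0,2), (1,0), (1,2), (2,0), (2,2), (3,0), (3,2), (4,0), (4,2), (5,0), (5,2), (6,0), (6,2), (7,0), (7,2)}, so |H| = 16.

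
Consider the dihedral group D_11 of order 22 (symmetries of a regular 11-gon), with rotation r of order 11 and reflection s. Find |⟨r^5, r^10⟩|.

11

|⟨r^5⟩| = 11 and |⟨r^10⟩| = 11, so |H| is a multiple of lcm(11, 11) = 11 and divides |G| = 22.
Closing under the operation: H = {e, r, r^2, r^3, r^4, r^5, r^6, r^7, r^8, r^9, r^10}, so |H| = 11.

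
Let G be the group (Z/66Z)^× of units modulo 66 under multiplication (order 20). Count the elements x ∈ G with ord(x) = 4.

0

No element of G has order 4 (even though 4 | 20).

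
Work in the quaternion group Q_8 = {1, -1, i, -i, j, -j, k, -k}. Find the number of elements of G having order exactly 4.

The elements of order 4 are: i, -i, j, -j, k, -k.
That's 6.

6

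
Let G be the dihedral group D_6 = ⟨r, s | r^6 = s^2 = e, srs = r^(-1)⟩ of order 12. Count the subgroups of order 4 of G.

3

|G| = 12 and 4 | 12, so subgroups of order 4 are possible by Lagrange.
The subgroups of order 4 are: {e, r^3, r^2s, r^5s}; {e, r^3, s, r^3s}; {e, r^3, rs, r^4s}.
So G has 3 subgroups of order 4.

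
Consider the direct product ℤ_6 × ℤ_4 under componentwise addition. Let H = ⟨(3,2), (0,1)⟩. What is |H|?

|⟨(3,2)⟩| = 2 and |⟨(0,1)⟩| = 4, so |H| is a multiple of lcm(2, 4) = 4 and divides |G| = 24.
Closing under the operation: H = {(0,0), (0,1), (0,2), (0,3), (3,0), (3,1), (3,2), (3,3)}, so |H| = 8.

8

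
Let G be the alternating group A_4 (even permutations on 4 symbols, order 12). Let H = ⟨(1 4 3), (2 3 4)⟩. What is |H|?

|⟨(1 4 3)⟩| = 3 and |⟨(2 3 4)⟩| = 3, so |H| is a multiple of lcm(3, 3) = 3 and divides |G| = 12.
Closing {(1 4 3), (2 3 4)} under the group operation gives all of G, so |H| = 12.

12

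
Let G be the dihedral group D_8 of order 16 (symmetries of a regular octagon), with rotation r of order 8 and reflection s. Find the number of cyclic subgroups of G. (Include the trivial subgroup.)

Each element a generates a cyclic subgroup ⟨a⟩; distinct elements may generate the same one (a cyclic group of order d has φ(d) generators).
Cyclic subgroups by order — order 1: 1; order 2: 9; order 4: 1; order 8: 1.
Total: 12.

12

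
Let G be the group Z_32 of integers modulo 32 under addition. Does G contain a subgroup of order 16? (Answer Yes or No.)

16 | 32. A subgroup of order 16 is {0, 2, 4, 6, 8, 10, 12, 14, 16, 18, 20, 22, 24, 26, 28, 30}.

Yes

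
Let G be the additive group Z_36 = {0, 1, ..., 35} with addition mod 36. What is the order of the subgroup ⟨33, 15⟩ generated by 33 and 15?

12

|⟨33⟩| = 12 and |⟨15⟩| = 12, so |H| is a multiple of lcm(12, 12) = 12 and divides |G| = 36.
Closing under the operation: H = {0, 3, 6, 9, 12, 15, 18, 21, 24, 27, 30, 33}, so |H| = 12.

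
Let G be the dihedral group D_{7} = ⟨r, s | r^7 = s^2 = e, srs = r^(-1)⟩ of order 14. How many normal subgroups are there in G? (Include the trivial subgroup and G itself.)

3

G has 10 subgroups. Checking conjugation-invariance by order — order 1: 1/1 normal; order 2: 0/7 normal; order 7: 1/1 normal; order 14: 1/1 normal.
Total normal subgroups: 3.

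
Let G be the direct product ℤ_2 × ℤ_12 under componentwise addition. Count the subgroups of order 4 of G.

3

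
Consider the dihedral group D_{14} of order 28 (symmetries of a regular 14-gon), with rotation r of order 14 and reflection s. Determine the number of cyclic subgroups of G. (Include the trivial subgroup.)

18

Each element a generates a cyclic subgroup ⟨a⟩; distinct elements may generate the same one (a cyclic group of order d has φ(d) generators).
Cyclic subgroups by order — order 1: 1; order 2: 15; order 7: 1; order 14: 1.
Total: 18.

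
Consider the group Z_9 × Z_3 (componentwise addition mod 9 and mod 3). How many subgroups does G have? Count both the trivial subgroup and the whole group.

|G| = 27, so by Lagrange every subgroup order divides 27. Divisors: 1, 3, 9, 27.
Subgroups by order — order 1: 1; order 3: 4; order 9: 4; order 27: 1.
Total: 1 + 4 + 4 + 1 = 10.

10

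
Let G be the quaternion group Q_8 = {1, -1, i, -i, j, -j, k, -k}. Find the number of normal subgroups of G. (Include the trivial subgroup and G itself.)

G has 6 subgroups. Checking conjugation-invariance by order — order 1: 1/1 normal; order 2: 1/1 normal; order 4: 3/3 normal; order 8: 1/1 normal.
Total normal subgroups: 6.

6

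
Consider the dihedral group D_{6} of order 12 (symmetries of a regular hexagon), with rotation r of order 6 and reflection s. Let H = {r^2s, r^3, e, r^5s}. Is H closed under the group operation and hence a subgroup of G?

Yes

|H| = 4 divides |G| = 12, consistent with Lagrange.
H contains the identity, every element's inverse is in H, and H is closed under ·: it is a subgroup.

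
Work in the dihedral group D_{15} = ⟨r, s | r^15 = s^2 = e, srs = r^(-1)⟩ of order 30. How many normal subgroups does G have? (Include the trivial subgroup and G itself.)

G has 28 subgroups. Checking conjugation-invariance by order — order 1: 1/1 normal; order 2: 0/15 normal; order 3: 1/1 normal; order 5: 1/1 normal; order 6: 0/5 normal; order 10: 0/3 normal; order 15: 1/1 normal; order 30: 1/1 normal.
Total normal subgroups: 5.

5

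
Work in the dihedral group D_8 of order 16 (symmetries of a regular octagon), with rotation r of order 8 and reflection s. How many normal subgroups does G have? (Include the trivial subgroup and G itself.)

7

G has 19 subgroups. Checking conjugation-invariance by order — order 1: 1/1 normal; order 2: 1/9 normal; order 4: 1/5 normal; order 8: 3/3 normal; order 16: 1/1 normal.
Total normal subgroups: 7.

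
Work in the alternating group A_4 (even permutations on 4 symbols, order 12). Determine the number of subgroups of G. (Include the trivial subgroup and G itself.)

10

|G| = 12, so by Lagrange every subgroup order divides 12. Divisors: 1, 2, 3, 4, 6, 12.
Subgroups by order — order 1: 1; order 2: 3; order 3: 4; order 4: 1; order 6: 0; order 12: 1.
Total: 1 + 3 + 4 + 1 + 0 + 1 = 10.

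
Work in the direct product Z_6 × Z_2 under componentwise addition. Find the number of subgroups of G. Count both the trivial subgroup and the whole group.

10

|G| = 12, so by Lagrange every subgroup order divides 12. Divisors: 1, 2, 3, 4, 6, 12.
Subgroups by order — order 1: 1; order 2: 3; order 3: 1; order 4: 1; order 6: 3; order 12: 1.
Total: 1 + 3 + 1 + 1 + 3 + 1 = 10.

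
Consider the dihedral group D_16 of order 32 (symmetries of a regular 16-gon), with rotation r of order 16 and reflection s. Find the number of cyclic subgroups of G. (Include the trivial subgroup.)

A cyclic subgroup of order d is generated by each of its φ(d) elements of order d, so the cyclic subgroups of order d number (#elements of order d)/φ(d).
Cyclic subgroups by order — order 1: 1; order 2: 17; order 4: 1; order 8: 1; order 16: 1.
Total: 21.

21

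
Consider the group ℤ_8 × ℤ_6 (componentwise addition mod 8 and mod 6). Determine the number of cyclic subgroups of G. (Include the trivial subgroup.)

A cyclic subgroup of order d is generated by each of its φ(d) elements of order d, so the cyclic subgroups of order d number (#elements of order d)/φ(d).
Cyclic subgroups by order — order 1: 1; order 2: 3; order 3: 1; order 4: 2; order 6: 3; order 8: 2; order 12: 2; order 24: 2.
Total: 16.

16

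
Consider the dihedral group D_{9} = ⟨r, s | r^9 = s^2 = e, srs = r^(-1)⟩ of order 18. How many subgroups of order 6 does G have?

|G| = 18 and 6 | 18, so subgroups of order 6 are possible by Lagrange.
The subgroups of order 6 are: {e, r^3, r^6, r^2s, r^5s, r^8s}; {e, r^3, r^6, s, r^3s, r^6s}; {e, r^3, r^6, rs, r^4s, r^7s}.
So G has 3 subgroups of order 6.

3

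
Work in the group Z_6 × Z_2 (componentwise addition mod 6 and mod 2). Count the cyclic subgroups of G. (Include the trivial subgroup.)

8

Each element a generates a cyclic subgroup ⟨a⟩; distinct elements may generate the same one (a cyclic group of order d has φ(d) generators).
Cyclic subgroups by order — order 1: 1; order 2: 3; order 3: 1; order 6: 3.
Total: 8.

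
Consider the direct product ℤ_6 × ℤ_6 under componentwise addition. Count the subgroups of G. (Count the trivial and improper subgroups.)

30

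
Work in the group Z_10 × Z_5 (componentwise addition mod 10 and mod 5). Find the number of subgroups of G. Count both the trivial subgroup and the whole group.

|G| = 50, so by Lagrange every subgroup order divides 50. Divisors: 1, 2, 5, 10, 25, 50.
Subgroups by order — order 1: 1; order 2: 1; order 5: 6; order 10: 6; order 25: 1; order 50: 1.
Total: 1 + 1 + 6 + 6 + 1 + 1 = 16.

16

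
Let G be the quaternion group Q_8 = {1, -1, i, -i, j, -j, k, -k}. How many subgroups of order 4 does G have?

3

|G| = 8 and 4 | 8, so subgroups of order 4 are possible by Lagrange.
The subgroups of order 4 are: {1, -1, i, -i}; {1, -1, j, -j}; {1, -1, k, -k}.
So G has 3 subgroups of order 4.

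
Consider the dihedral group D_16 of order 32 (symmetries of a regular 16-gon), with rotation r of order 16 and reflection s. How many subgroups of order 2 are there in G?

|G| = 32 and 2 | 32, so subgroups of order 2 are possible by Lagrange.
The subgroups of order 2 are: {e, r^10s}; {e, r^11s}; {e, r^12s}; {e, r^13s}; … (17 in all).
So G has 17 subgroups of order 2.

17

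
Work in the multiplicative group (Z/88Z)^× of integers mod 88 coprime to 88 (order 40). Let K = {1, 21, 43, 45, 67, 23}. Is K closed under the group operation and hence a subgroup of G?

|K| = 6 does not divide |G| = 40, so by Lagrange K is not a subgroup.

No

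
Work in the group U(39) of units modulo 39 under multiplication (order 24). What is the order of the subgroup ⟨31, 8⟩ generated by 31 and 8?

8

|⟨31⟩| = 4 and |⟨8⟩| = 4, so |H| is a multiple of lcm(4, 4) = 4 and divides |G| = 24.
Closing under the operation: H = {1, 5, 8, 14, 25, 31, 34, 38}, so |H| = 8.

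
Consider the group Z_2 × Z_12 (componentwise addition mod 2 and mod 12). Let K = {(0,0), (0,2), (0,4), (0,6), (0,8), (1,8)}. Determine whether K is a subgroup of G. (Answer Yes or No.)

No

(0,2) ∈ K but its inverse (0,10) ∉ K, so K is not a subgroup.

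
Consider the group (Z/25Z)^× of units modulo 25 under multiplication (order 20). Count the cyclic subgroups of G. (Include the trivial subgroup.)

A cyclic subgroup of order d is generated by each of its φ(d) elements of order d, so the cyclic subgroups of order d number (#elements of order d)/φ(d).
Cyclic subgroups by order — order 1: 1; order 2: 1; order 4: 1; order 5: 1; order 10: 1; order 20: 1.
Total: 6.

6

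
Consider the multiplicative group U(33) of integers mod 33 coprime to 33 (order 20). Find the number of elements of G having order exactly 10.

12

Enumerating element orders in G gives 12 elements of order 10.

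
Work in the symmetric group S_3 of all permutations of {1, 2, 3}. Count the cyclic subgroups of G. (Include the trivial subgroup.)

5

Group the elements of G by the cyclic subgroup they generate; each cyclic subgroup of order d accounts for φ(d) elements.
Cyclic subgroups by order — order 1: 1; order 2: 3; order 3: 1.
Total: 5.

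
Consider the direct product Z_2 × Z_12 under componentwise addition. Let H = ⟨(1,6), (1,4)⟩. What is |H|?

12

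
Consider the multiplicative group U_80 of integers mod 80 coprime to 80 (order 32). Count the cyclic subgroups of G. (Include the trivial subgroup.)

Group the elements of G by the cyclic subgroup they generate; each cyclic subgroup of order d accounts for φ(d) elements.
Cyclic subgroups by order — order 1: 1; order 2: 7; order 4: 12.
Total: 20.

20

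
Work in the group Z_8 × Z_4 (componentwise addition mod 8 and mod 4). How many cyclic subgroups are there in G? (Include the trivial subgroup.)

Each element a generates a cyclic subgroup ⟨a⟩; distinct elements may generate the same one (a cyclic group of order d has φ(d) generators).
Cyclic subgroups by order — order 1: 1; order 2: 3; order 4: 6; order 8: 4.
Total: 14.

14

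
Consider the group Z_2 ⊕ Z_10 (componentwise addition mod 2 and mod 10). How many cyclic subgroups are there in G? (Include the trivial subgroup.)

Group the elements of G by the cyclic subgroup they generate; each cyclic subgroup of order d accounts for φ(d) elements.
Cyclic subgroups by order — order 1: 1; order 2: 3; order 5: 1; order 10: 3.
Total: 8.

8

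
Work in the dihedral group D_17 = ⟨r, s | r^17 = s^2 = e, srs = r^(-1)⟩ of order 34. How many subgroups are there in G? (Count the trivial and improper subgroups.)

|G| = 34, so by Lagrange every subgroup order divides 34. Divisors: 1, 2, 17, 34.
Subgroups by order — order 1: 1; order 2: 17; order 17: 1; order 34: 1.
Total: 1 + 17 + 1 + 1 = 20.

20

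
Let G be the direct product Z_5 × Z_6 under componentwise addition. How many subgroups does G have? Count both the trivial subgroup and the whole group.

8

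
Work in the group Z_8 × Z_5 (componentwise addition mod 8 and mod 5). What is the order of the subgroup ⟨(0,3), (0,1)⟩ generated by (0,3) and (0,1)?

|⟨(0,3)⟩| = 5 and |⟨(0,1)⟩| = 5, so |H| is a multiple of lcm(5, 5) = 5 and divides |G| = 40.
Closing under the operation: H = {(0,0), (0,1), (0,2), (0,3), (0,4)}, so |H| = 5.

5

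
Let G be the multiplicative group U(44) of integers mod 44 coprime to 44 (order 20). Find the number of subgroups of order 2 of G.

3

|G| = 20 and 2 | 20, so subgroups of order 2 are possible by Lagrange.
The subgroups of order 2 are: {1, 21}; {1, 23}; {1, 43}.
So G has 3 subgroups of order 2.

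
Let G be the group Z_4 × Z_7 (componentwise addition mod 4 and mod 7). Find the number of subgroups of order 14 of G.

1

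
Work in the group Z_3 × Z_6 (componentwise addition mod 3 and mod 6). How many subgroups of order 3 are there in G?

|G| = 18 and 3 | 18, so subgroups of order 3 are possible by Lagrange.
The subgroups of order 3 are: {(0,0), (0,2), (0,4)}; {(0,0), (1,0), (2,0)}; {(0,0), (1,2), (2,4)}; {(0,0), (1,4), (2,2)}.
So G has 4 subgroups of order 3.

4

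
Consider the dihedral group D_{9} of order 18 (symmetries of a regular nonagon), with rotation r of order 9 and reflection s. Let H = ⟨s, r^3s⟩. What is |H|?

6

|⟨s⟩| = 2 and |⟨r^3s⟩| = 2, so |H| is a multiple of lcm(2, 2) = 2 and divides |G| = 18.
Closing under the operation: H = {e, r^3, r^6, s, r^3s, r^6s}, so |H| = 6.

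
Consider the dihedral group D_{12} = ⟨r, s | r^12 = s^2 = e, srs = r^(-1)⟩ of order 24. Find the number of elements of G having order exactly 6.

2

The elements of order 6 are: r^2, r^10.
That's 2.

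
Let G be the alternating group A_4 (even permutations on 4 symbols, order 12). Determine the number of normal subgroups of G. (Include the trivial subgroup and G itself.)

3

G has 10 subgroups. Checking conjugation-invariance by order — order 1: 1/1 normal; order 2: 0/3 normal; order 3: 0/4 normal; order 4: 1/1 normal; order 12: 1/1 normal.
Total normal subgroups: 3.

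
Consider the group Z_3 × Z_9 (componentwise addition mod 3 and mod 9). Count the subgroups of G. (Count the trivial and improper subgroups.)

10

|G| = 27, so by Lagrange every subgroup order divides 27. Divisors: 1, 3, 9, 27.
Subgroups by order — order 1: 1; order 3: 4; order 9: 4; order 27: 1.
Total: 1 + 4 + 4 + 1 = 10.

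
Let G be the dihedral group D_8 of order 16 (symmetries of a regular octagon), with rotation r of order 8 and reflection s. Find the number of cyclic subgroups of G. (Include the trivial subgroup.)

12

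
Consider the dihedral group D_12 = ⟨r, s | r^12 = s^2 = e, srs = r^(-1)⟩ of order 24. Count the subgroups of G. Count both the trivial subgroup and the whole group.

34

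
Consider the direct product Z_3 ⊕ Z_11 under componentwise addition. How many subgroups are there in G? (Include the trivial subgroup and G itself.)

4

|G| = 33, so by Lagrange every subgroup order divides 33. Divisors: 1, 3, 11, 33.
Subgroups by order — order 1: 1; order 3: 1; order 11: 1; order 33: 1.
Total: 1 + 1 + 1 + 1 = 4.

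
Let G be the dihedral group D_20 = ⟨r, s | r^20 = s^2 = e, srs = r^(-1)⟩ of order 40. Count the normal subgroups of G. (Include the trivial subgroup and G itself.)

9

G has 48 subgroups. Checking conjugation-invariance by order — order 1: 1/1 normal; order 2: 1/21 normal; order 4: 1/11 normal; order 5: 1/1 normal; order 8: 0/5 normal; order 10: 1/5 normal; order 20: 3/3 normal; order 40: 1/1 normal.
Total normal subgroups: 9.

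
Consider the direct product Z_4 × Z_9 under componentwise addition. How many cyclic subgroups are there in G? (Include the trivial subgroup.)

9

Group the elements of G by the cyclic subgroup they generate; each cyclic subgroup of order d accounts for φ(d) elements.
Cyclic subgroups by order — order 1: 1; order 2: 1; order 3: 1; order 4: 1; order 6: 1; order 9: 1; order 12: 1; order 18: 1; order 36: 1.
Total: 9.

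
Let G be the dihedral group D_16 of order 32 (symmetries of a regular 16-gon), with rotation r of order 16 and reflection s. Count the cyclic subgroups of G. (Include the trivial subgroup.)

21

A cyclic subgroup of order d is generated by each of its φ(d) elements of order d, so the cyclic subgroups of order d number (#elements of order d)/φ(d).
Cyclic subgroups by order — order 1: 1; order 2: 17; order 4: 1; order 8: 1; order 16: 1.
Total: 21.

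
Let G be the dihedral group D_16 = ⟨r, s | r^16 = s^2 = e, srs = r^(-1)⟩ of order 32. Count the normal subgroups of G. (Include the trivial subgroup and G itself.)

8

G has 36 subgroups. Checking conjugation-invariance by order — order 1: 1/1 normal; order 2: 1/17 normal; order 4: 1/9 normal; order 8: 1/5 normal; order 16: 3/3 normal; order 32: 1/1 normal.
Total normal subgroups: 8.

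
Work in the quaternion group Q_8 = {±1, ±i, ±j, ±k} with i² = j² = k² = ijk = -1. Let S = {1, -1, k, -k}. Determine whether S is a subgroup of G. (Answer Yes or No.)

|S| = 4 divides |G| = 8, consistent with Lagrange.
S contains the identity, every element's inverse is in S, and S is closed under ·: it is a subgroup.
In fact S = ⟨-k⟩.

Yes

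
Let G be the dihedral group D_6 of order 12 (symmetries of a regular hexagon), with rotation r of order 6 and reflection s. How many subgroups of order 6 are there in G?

|G| = 12 and 6 | 12, so subgroups of order 6 are possible by Lagrange.
The subgroups of order 6 are: {e, r, r^2, r^3, r^4, r^5}; {e, r^2, r^4, s, r^2s, r^4s}; {e, r^2, r^4, rs, r^3s, r^5s}.
So G has 3 subgroups of order 6.

3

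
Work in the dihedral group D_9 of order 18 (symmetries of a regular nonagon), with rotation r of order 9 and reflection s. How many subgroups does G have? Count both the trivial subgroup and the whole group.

|G| = 18, so by Lagrange every subgroup order divides 18. Divisors: 1, 2, 3, 6, 9, 18.
Subgroups by order — order 1: 1; order 2: 9; order 3: 1; order 6: 3; order 9: 1; order 18: 1.
Total: 1 + 9 + 1 + 3 + 1 + 1 = 16.

16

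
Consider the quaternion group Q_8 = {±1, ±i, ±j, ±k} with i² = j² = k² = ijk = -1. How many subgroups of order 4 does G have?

|G| = 8 and 4 | 8, so subgroups of order 4 are possible by Lagrange.
The subgroups of order 4 are: {1, -1, i, -i}; {1, -1, j, -j}; {1, -1, k, -k}.
So G has 3 subgroups of order 4.

3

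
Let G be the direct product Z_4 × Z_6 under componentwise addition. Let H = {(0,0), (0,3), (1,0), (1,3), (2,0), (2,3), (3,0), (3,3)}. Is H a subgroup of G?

|H| = 8 divides |G| = 24, consistent with Lagrange.
H contains the identity, every element's inverse is in H, and H is closed under +: it is a subgroup.

Yes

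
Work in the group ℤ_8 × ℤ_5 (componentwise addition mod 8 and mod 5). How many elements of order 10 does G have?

4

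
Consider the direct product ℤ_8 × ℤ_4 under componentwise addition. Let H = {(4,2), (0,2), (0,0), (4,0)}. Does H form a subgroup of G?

Yes

|H| = 4 divides |G| = 32, consistent with Lagrange.
H contains the identity, every element's inverse is in H, and H is closed under +: it is a subgroup.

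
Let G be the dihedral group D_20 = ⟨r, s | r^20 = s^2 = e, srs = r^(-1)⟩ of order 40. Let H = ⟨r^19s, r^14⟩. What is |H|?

20

|⟨r^19s⟩| = 2 and |⟨r^14⟩| = 10, so |H| is a multiple of lcm(2, 10) = 10 and divides |G| = 40.
Closing under the operation: H = {e, r^2, r^4, r^6, r^8, r^10, r^12, r^14, r^16, r^18, rs, r^3s, r^5s, r^7s, r^9s, r^11s, r^13s, r^15s, r^17s, r^19s}, so |H| = 20.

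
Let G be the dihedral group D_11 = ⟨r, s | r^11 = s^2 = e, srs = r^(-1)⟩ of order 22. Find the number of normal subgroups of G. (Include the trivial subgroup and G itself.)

3

G has 14 subgroups. Checking conjugation-invariance by order — order 1: 1/1 normal; order 2: 0/11 normal; order 11: 1/1 normal; order 22: 1/1 normal.
Total normal subgroups: 3.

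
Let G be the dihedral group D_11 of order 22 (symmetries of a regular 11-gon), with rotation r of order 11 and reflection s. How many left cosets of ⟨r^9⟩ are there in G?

2

|⟨r^9⟩| = 11 and |G| = 22.
By Lagrange, [G : H] = |G|/|H| = 22/11 = 2.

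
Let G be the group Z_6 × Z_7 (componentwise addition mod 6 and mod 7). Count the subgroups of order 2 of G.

1

|G| = 42 and 2 | 42, so subgroups of order 2 are possible by Lagrange.
The subgroups of order 2 are: {(0,0), (3,0)}.
So G has 1 subgroup of order 2.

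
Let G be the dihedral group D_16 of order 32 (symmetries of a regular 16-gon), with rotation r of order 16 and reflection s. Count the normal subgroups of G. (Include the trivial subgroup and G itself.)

G has 36 subgroups. Checking conjugation-invariance by order — order 1: 1/1 normal; order 2: 1/17 normal; order 4: 1/9 normal; order 8: 1/5 normal; order 16: 3/3 normal; order 32: 1/1 normal.
Total normal subgroups: 8.

8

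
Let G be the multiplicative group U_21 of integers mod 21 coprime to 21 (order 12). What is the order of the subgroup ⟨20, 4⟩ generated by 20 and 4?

6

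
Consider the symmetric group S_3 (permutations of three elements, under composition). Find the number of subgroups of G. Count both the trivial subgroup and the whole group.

6

|G| = 6, so by Lagrange every subgroup order divides 6. Divisors: 1, 2, 3, 6.
Subgroups by order — order 1: 1; order 2: 3; order 3: 1; order 6: 1.
Total: 1 + 3 + 1 + 1 = 6.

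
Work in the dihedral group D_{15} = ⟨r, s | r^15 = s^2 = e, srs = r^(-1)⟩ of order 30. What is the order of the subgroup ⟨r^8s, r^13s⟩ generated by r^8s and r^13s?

|⟨r^8s⟩| = 2 and |⟨r^13s⟩| = 2, so |H| is a multiple of lcm(2, 2) = 2 and divides |G| = 30.
Closing under the operation: H = {e, r^5, r^10, r^3s, r^8s, r^13s}, so |H| = 6.

6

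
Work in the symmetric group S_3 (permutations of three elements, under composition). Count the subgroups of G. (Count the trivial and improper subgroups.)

|G| = 6, so by Lagrange every subgroup order divides 6. Divisors: 1, 2, 3, 6.
Subgroups by order — order 1: 1; order 2: 3; order 3: 1; order 6: 1.
Total: 1 + 3 + 1 + 1 = 6.

6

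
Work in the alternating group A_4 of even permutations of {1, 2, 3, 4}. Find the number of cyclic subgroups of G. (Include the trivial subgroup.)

8

Group the elements of G by the cyclic subgroup they generate; each cyclic subgroup of order d accounts for φ(d) elements.
Cyclic subgroups by order — order 1: 1; order 2: 3; order 3: 4.
Total: 8.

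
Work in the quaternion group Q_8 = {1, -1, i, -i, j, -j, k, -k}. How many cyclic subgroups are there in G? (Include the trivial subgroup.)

5

A cyclic subgroup of order d is generated by each of its φ(d) elements of order d, so the cyclic subgroups of order d number (#elements of order d)/φ(d).
Cyclic subgroups by order — order 1: 1; order 2: 1; order 4: 3.
Total: 5.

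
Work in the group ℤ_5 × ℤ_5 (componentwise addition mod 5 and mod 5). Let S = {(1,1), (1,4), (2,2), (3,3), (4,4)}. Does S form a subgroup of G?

The identity (0,0) ∉ S, so S is not a subgroup.

No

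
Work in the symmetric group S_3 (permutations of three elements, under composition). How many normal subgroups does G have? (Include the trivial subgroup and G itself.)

3

G has 6 subgroups. Checking conjugation-invariance by order — order 1: 1/1 normal; order 2: 0/3 normal; order 3: 1/1 normal; order 6: 1/1 normal.
Total normal subgroups: 3.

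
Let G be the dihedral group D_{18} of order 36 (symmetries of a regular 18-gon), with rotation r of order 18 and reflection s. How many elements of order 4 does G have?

0

No element of G has order 4 (even though 4 | 36).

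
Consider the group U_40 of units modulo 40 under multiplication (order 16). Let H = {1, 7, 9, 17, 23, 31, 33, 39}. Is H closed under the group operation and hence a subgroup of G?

|H| = 8 divides |G| = 16, consistent with Lagrange.
H contains the identity, every element's inverse is in H, and H is closed under ·: it is a subgroup.

Yes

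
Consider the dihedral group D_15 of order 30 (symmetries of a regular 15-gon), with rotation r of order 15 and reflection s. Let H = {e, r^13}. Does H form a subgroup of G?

No

r^13 ∈ H but its inverse r^2 ∉ H, so H is not a subgroup.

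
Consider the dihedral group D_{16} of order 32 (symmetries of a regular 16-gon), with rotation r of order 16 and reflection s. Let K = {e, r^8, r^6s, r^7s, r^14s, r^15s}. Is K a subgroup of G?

No

|K| = 6 does not divide |G| = 32, so by Lagrange K is not a subgroup.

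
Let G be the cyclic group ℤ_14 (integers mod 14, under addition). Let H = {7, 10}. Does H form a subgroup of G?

No

The identity 0 ∉ H, so H is not a subgroup.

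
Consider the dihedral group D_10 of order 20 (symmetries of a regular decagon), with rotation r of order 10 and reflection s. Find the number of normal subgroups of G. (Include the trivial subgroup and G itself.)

G has 22 subgroups. Checking conjugation-invariance by order — order 1: 1/1 normal; order 2: 1/11 normal; order 4: 0/5 normal; order 5: 1/1 normal; order 10: 3/3 normal; order 20: 1/1 normal.
Total normal subgroups: 7.

7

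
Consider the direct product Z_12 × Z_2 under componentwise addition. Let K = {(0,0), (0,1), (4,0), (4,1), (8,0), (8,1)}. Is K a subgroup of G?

|K| = 6 divides |G| = 24, consistent with Lagrange.
K contains the identity, every element's inverse is in K, and K is closed under +: it is a subgroup.
In fact K = ⟨(4,1)⟩.

Yes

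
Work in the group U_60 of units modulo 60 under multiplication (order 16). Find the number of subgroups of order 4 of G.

11

|G| = 16 and 4 | 16, so subgroups of order 4 are possible by Lagrange.
The subgroups of order 4 are: {1, 11, 19, 29}; {1, 11, 31, 41}; {1, 11, 49, 59}; {1, 13, 37, 49}; … (11 in all).
So G has 11 subgroups of order 4.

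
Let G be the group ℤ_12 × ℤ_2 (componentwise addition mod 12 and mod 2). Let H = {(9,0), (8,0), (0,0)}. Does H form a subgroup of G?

(9,0) ∈ H but its inverse (3,0) ∉ H, so H is not a subgroup.

No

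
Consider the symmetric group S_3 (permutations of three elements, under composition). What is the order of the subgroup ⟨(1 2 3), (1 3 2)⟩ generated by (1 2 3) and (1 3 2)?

|⟨(1 2 3)⟩| = 3 and |⟨(1 3 2)⟩| = 3, so |H| is a multiple of lcm(3, 3) = 3 and divides |G| = 6.
Closing under the operation: H = {e, (1 2 3), (1 3 2)}, so |H| = 3.

3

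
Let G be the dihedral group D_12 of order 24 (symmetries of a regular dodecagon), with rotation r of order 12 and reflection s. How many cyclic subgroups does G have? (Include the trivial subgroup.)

18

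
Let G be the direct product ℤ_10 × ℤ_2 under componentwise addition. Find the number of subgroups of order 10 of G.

|G| = 20 and 10 | 20, so subgroups of order 10 are possible by Lagrange.
The subgroups of order 10 are: {(0,0), (0,1), (2,0), (2,1), (4,0), (4,1), (6,0), (6,1), (8,0), (8,1)}; {(0,0), (1,0), (2,0), (3,0), (4,0), (5,0), (6,0), (7,0), (8,0), (9,0)}; {(0,0), (1,1), (2,0), (3,1), (4,0), (5,1), (6,0), (7,1), (8,0), (9,1)}.
So G has 3 subgroups of order 10.

3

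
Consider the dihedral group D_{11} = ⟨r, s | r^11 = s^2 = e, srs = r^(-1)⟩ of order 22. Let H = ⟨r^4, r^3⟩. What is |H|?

|⟨r^4⟩| = 11 and |⟨r^3⟩| = 11, so |H| is a multiple of lcm(11, 11) = 11 and divides |G| = 22.
Closing under the operation: H = {e, r, r^2, r^3, r^4, r^5, r^6, r^7, r^8, r^9, r^10}, so |H| = 11.

11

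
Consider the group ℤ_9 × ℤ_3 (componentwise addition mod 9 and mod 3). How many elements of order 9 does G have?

An element (a,b) has order lcm(ord(a), ord(b)); count pairs with lcm equal to 9.
Enumerating gives 18 such elements.

18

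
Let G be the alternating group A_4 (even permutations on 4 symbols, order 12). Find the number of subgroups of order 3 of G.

|G| = 12 and 3 | 12, so subgroups of order 3 are possible by Lagrange.
The subgroups of order 3 are: {e, (1 2 3), (1 3 2)}; {e, (1 2 4), (1 4 2)}; {e, (1 3 4), (1 4 3)}; {e, (2 3 4), (2 4 3)}.
So G has 4 subgroups of order 3.

4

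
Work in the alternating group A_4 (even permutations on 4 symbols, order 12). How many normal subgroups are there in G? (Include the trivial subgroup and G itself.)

3

G has 10 subgroups. Checking conjugation-invariance by order — order 1: 1/1 normal; order 2: 0/3 normal; order 3: 0/4 normal; order 4: 1/1 normal; order 12: 1/1 normal.
Total normal subgroups: 3.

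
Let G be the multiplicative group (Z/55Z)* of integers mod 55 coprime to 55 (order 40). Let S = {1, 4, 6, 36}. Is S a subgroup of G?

No

36 ∈ S but its inverse 26 ∉ S, so S is not a subgroup.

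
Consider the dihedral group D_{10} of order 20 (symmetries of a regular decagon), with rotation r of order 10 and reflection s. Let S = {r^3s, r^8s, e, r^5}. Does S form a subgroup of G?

|S| = 4 divides |G| = 20, consistent with Lagrange.
S contains the identity, every element's inverse is in S, and S is closed under ·: it is a subgroup.

Yes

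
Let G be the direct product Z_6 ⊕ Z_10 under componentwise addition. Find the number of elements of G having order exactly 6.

6

An element (a,b) has order lcm(ord(a), ord(b)); count pairs with lcm equal to 6.
Enumerating gives 6 such elements.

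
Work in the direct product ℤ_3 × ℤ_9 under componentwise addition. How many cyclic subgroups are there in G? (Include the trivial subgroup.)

Each element a generates a cyclic subgroup ⟨a⟩; distinct elements may generate the same one (a cyclic group of order d has φ(d) generators).
Cyclic subgroups by order — order 1: 1; order 3: 4; order 9: 3.
Total: 8.

8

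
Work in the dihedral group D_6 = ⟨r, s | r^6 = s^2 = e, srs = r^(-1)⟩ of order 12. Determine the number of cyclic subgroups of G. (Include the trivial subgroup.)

Each element a generates a cyclic subgroup ⟨a⟩; distinct elements may generate the same one (a cyclic group of order d has φ(d) generators).
Cyclic subgroups by order — order 1: 1; order 2: 7; order 3: 1; order 6: 1.
Total: 10.

10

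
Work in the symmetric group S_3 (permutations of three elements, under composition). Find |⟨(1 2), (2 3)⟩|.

6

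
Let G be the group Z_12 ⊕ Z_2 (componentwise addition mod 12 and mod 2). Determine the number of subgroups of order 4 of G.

3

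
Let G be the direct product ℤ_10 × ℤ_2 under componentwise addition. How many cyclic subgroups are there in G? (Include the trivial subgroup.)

8

Group the elements of G by the cyclic subgroup they generate; each cyclic subgroup of order d accounts for φ(d) elements.
Cyclic subgroups by order — order 1: 1; order 2: 3; order 5: 1; order 10: 3.
Total: 8.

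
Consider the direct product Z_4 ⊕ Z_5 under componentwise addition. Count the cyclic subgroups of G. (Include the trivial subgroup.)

A cyclic subgroup of order d is generated by each of its φ(d) elements of order d, so the cyclic subgroups of order d number (#elements of order d)/φ(d).
Cyclic subgroups by order — order 1: 1; order 2: 1; order 4: 1; order 5: 1; order 10: 1; order 20: 1.
Total: 6.

6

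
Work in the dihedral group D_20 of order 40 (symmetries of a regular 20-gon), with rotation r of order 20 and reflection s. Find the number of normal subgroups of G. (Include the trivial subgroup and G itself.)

9

G has 48 subgroups. Checking conjugation-invariance by order — order 1: 1/1 normal; order 2: 1/21 normal; order 4: 1/11 normal; order 5: 1/1 normal; order 8: 0/5 normal; order 10: 1/5 normal; order 20: 3/3 normal; order 40: 1/1 normal.
Total normal subgroups: 9.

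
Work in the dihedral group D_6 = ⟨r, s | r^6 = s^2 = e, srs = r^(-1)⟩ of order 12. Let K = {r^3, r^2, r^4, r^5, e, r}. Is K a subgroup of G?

Yes

|K| = 6 divides |G| = 12, consistent with Lagrange.
K contains the identity, every element's inverse is in K, and K is closed under ·: it is a subgroup.
In fact K = ⟨r^5⟩.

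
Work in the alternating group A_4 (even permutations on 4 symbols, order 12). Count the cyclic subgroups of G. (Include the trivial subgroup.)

8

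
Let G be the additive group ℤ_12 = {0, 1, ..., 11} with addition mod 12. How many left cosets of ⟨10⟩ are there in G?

2

|⟨10⟩| = 6 and |G| = 12.
By Lagrange, [G : H] = |G|/|H| = 12/6 = 2.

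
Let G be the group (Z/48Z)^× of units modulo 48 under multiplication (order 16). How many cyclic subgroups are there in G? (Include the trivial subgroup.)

12

A cyclic subgroup of order d is generated by each of its φ(d) elements of order d, so the cyclic subgroups of order d number (#elements of order d)/φ(d).
Cyclic subgroups by order — order 1: 1; order 2: 7; order 4: 4.
Total: 12.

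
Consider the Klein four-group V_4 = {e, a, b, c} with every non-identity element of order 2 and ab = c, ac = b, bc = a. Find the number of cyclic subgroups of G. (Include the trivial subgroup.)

4

Each element a generates a cyclic subgroup ⟨a⟩; distinct elements may generate the same one (a cyclic group of order d has φ(d) generators).
Cyclic subgroups by order — order 1: 1; order 2: 3.
Total: 4.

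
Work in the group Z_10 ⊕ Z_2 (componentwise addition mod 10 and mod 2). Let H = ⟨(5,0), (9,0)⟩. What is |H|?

10

|⟨(5,0)⟩| = 2 and |⟨(9,0)⟩| = 10, so |H| is a multiple of lcm(2, 10) = 10 and divides |G| = 20.
Closing under the operation: H = {(0,0), (1,0), (2,0), (3,0), (4,0), (5,0), (6,0), (7,0), (8,0), (9,0)}, so |H| = 10.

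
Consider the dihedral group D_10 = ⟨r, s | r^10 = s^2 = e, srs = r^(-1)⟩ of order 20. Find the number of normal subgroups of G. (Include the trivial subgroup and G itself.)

G has 22 subgroups. Checking conjugation-invariance by order — order 1: 1/1 normal; order 2: 1/11 normal; order 4: 0/5 normal; order 5: 1/1 normal; order 10: 3/3 normal; order 20: 1/1 normal.
Total normal subgroups: 7.

7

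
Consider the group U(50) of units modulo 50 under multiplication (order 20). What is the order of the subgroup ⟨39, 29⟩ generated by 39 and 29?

10

|⟨39⟩| = 10 and |⟨29⟩| = 10, so |H| is a multiple of lcm(10, 10) = 10 and divides |G| = 20.
Closing under the operation: H = {1, 9, 11, 19, 21, 29, 31, 39, 41, 49}, so |H| = 10.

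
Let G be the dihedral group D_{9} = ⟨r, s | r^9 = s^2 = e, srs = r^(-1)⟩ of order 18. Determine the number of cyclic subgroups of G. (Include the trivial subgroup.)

Each element a generates a cyclic subgroup ⟨a⟩; distinct elements may generate the same one (a cyclic group of order d has φ(d) generators).
Cyclic subgroups by order — order 1: 1; order 2: 9; order 3: 1; order 9: 1.
Total: 12.

12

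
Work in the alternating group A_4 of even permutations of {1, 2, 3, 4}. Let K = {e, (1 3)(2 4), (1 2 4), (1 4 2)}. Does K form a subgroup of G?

No

Closure fails: (1 2 4) ∘ (1 3)(2 4) = (1 3 2) ∉ K. So K is not a subgroup.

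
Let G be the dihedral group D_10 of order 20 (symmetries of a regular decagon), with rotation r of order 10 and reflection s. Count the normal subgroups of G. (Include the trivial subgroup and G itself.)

G has 22 subgroups. Checking conjugation-invariance by order — order 1: 1/1 normal; order 2: 1/11 normal; order 4: 0/5 normal; order 5: 1/1 normal; order 10: 3/3 normal; order 20: 1/1 normal.
Total normal subgroups: 7.

7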